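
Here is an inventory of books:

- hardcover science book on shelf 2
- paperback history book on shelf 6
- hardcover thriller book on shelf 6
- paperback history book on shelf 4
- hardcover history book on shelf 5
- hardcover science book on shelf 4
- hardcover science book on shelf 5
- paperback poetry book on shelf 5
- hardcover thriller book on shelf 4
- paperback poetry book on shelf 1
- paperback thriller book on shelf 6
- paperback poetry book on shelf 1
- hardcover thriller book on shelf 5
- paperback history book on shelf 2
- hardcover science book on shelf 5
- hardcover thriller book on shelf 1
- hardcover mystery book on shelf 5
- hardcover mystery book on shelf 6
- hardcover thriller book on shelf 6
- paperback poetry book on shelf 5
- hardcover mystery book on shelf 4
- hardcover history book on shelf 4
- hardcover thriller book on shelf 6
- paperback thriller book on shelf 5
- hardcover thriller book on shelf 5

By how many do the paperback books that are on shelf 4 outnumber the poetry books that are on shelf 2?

1

paperback books on shelf 4: 1.
poetry books on shelf 2: 0.
1 − 0 = 1.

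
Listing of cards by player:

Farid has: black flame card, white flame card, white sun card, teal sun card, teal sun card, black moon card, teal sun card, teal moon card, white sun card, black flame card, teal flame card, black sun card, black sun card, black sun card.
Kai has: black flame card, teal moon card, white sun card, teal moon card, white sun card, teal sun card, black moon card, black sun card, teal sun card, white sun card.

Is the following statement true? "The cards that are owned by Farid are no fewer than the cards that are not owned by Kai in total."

True

|cards owned by Farid| = 14.
|cards that are not owned by Kai| = 14.
The claim requires 14 ≥ 14, which holds.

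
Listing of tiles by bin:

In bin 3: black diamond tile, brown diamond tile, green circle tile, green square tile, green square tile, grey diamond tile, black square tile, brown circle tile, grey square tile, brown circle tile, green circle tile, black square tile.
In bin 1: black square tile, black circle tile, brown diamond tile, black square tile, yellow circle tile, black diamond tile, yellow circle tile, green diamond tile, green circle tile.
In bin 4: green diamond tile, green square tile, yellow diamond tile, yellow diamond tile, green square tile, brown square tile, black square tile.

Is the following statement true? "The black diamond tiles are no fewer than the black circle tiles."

|black diamond tiles| = 2.
|black circle tiles| = 1.
The claim requires 2 ≥ 1, which holds.

True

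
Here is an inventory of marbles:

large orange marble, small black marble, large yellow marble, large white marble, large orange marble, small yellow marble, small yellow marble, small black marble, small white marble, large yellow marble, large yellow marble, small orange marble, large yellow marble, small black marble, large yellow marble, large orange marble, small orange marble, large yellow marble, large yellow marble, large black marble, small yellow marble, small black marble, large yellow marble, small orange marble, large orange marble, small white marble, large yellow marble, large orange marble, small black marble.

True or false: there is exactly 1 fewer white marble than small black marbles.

False

white marbles: 3.
small black marbles: 5.
The claim requires 5 − 3 (= 2) to equal 1, which does not hold.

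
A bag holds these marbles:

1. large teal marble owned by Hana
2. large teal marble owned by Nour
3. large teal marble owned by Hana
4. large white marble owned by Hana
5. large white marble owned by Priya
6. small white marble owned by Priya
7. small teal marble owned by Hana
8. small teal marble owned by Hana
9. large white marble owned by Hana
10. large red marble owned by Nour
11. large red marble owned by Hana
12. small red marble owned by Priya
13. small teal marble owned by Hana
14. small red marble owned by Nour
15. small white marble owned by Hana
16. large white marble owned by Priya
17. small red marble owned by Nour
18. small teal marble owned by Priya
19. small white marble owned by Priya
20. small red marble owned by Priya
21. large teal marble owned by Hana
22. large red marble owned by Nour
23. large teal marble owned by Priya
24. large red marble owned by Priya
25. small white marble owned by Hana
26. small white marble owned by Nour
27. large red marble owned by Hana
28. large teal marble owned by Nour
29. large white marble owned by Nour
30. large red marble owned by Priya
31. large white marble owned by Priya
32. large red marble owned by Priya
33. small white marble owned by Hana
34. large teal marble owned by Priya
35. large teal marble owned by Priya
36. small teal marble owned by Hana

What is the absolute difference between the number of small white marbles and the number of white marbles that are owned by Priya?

1

small white marbles: 6. white marbles owned by Priya: 5.
|6 − 5| = 6 − 5 = 1.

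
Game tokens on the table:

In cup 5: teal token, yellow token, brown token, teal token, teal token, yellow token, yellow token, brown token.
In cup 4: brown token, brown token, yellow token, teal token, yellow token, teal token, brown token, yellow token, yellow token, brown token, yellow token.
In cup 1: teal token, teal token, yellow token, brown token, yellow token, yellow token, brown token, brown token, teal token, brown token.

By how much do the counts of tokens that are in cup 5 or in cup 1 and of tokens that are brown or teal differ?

tokens in cup 5 or in cup 1: 18. tokens that are brown or teal: 18.
|18 − 18| = 18 − 18 = 0.

0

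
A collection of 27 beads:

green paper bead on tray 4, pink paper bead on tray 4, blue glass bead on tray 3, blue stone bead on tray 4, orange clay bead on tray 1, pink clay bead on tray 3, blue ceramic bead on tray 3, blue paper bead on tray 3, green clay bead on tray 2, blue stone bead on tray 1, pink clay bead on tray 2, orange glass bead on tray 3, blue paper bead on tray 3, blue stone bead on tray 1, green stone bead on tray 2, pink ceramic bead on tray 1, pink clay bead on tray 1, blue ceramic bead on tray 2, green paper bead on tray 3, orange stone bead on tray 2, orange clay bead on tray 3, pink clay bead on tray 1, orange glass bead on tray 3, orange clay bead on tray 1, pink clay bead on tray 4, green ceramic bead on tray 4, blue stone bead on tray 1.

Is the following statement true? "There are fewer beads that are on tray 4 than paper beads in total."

beads on tray 4: 5.
paper beads: 5.
The claim requires 5 < 5, which does not hold.

False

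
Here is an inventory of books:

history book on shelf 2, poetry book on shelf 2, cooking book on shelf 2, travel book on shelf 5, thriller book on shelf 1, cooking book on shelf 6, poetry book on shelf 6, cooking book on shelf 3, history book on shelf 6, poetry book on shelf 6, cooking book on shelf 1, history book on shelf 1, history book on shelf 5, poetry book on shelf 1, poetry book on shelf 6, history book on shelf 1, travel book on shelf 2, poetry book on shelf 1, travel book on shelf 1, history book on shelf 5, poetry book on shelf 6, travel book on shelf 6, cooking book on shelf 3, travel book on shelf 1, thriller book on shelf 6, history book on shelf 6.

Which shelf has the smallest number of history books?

shelf 3

Counts by shelf (restricted to history books): shelf 1→2, shelf 6→2, shelf 5→2, shelf 2→1, shelf 3→0.
The minimum is 0, held uniquely by shelf 3.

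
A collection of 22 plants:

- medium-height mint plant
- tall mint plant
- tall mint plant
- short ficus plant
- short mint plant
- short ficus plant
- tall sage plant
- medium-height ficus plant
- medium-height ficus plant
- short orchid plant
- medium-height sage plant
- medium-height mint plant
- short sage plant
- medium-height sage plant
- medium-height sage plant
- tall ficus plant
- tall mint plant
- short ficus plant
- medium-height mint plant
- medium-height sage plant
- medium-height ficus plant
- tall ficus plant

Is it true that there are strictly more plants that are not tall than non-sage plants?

plants that are not tall: 16.
non-sage plants: 16.
The claim requires 16 > 16, which does not hold.

False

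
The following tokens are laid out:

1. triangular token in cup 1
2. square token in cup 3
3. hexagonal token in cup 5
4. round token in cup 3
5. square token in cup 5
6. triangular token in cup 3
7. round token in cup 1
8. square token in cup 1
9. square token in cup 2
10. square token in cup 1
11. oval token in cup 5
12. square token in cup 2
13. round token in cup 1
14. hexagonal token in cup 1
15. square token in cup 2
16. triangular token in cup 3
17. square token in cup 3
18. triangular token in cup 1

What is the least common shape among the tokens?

oval

Counts by shape: square 8, triangular 4, round 3, hexagonal 2, oval 1.
The minimum is 1, held uniquely by oval.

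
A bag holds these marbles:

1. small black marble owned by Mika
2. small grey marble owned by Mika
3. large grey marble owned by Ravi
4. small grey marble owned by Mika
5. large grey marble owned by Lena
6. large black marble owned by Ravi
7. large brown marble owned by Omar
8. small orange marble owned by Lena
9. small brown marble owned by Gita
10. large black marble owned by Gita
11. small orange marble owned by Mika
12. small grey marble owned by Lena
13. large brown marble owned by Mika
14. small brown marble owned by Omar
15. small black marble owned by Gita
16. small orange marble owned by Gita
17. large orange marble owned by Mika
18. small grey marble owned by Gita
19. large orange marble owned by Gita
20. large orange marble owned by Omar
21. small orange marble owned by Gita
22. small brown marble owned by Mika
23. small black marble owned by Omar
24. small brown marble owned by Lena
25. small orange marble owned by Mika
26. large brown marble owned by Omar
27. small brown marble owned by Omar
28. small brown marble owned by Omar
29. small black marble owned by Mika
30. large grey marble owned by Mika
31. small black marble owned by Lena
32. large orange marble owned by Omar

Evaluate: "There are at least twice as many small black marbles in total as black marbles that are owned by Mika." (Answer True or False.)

There are 5 small black marbles.
Count of black marbles owned by Mika: 2.
The claim requires 5 ≥ 2 × 2 = 4, which holds.

True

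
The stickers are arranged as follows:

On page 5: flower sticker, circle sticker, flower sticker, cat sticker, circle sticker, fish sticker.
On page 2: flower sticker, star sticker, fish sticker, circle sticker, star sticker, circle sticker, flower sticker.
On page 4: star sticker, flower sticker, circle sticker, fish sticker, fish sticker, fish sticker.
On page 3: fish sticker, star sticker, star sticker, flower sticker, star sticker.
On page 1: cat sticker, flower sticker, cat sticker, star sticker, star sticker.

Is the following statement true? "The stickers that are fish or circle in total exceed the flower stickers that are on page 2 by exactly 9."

True

|stickers that are fish or circle| = 11.
|flower stickers on page 2| = 2.
The claim requires 11 − 2 (= 9) to equal 9, which holds.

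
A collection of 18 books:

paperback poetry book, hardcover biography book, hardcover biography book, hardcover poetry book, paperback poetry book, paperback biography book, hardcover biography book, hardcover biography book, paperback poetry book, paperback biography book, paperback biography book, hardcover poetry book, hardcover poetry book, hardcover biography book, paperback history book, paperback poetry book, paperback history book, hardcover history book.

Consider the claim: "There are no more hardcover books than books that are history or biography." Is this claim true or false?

True

|hardcover books| = 9.
|books that are history or biography| = 11.
The claim requires 9 ≤ 11, which holds.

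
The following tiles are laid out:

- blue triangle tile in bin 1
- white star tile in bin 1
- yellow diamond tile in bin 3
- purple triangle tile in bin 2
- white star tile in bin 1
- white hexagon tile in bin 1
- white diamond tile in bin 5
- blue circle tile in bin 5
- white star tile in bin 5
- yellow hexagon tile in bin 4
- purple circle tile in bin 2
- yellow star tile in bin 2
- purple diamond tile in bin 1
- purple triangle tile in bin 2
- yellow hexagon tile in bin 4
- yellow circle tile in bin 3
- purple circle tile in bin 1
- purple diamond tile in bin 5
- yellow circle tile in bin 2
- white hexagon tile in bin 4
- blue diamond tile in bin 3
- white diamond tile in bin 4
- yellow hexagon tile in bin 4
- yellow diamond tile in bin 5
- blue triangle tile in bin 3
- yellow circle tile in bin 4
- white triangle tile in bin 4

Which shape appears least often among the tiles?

Counts by shape: diamond 7, circle 6, hexagon 5, triangle 5, star 4.
The minimum is 4, held uniquely by star.

star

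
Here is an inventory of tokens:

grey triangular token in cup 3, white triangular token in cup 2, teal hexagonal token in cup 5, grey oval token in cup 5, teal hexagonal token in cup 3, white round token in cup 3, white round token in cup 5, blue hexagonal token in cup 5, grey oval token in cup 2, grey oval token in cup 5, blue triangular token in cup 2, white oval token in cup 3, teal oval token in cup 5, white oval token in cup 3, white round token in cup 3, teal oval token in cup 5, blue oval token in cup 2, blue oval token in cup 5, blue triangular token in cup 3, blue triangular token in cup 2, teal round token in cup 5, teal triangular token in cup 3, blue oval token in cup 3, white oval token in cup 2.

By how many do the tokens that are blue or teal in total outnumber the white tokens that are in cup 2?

11

tokens that are blue or teal: 13.
white tokens in cup 2: 2.
13 − 2 = 11.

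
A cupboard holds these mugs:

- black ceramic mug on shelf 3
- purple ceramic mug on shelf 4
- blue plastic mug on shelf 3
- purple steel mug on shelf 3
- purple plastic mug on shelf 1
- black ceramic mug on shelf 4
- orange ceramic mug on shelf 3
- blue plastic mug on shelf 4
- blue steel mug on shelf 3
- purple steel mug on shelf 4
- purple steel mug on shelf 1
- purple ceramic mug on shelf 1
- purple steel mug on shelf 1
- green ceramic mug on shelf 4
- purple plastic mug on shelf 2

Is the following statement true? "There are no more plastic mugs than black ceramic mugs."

False

plastic mugs: 4.
black ceramic mugs: 2.
The claim requires 4 ≤ 2, which does not hold.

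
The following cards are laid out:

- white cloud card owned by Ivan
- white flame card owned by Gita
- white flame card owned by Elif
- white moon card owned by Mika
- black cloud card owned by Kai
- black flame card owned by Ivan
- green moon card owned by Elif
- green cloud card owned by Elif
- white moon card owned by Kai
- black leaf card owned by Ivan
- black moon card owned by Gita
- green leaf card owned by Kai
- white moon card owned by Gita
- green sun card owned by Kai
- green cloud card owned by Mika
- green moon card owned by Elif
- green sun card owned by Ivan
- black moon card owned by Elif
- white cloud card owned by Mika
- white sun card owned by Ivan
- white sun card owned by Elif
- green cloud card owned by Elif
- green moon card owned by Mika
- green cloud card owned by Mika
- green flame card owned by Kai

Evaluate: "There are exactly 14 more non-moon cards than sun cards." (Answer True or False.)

False

non-moon cards: 17.
sun cards: 4.
The claim requires 17 − 4 (= 13) to equal 14, which does not hold.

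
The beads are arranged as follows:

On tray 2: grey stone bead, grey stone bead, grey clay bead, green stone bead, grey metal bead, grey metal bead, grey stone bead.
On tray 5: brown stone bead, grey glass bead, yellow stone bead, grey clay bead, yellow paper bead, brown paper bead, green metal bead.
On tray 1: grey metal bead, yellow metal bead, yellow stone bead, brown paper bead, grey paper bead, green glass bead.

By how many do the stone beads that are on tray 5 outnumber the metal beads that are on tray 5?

stone beads on tray 5: 2.
metal beads on tray 5: 1.
2 − 1 = 1.

1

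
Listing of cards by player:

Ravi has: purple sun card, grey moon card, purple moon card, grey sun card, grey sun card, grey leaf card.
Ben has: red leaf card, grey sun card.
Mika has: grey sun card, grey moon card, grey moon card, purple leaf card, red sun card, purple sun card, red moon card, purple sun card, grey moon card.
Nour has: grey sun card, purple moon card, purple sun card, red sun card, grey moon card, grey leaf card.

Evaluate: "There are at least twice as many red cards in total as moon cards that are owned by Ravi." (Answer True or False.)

True

|red cards| = 4.
|moon cards owned by Ravi| = 2.
The claim requires 4 ≥ 2 × 2 = 4, which holds.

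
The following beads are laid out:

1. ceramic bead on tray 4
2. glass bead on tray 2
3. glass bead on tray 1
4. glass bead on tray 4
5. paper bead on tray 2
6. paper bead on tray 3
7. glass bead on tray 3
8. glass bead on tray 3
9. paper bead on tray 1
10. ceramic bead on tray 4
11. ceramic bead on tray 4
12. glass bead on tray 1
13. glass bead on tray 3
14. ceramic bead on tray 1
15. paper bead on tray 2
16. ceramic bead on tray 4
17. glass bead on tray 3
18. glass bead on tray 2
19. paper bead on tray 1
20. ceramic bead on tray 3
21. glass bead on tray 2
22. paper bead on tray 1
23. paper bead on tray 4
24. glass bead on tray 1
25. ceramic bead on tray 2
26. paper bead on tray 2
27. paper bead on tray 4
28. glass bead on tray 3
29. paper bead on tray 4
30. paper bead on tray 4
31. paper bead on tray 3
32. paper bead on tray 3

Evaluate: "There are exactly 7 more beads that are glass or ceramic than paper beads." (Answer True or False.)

There are 19 beads that are glass or ceramic.
There are 13 paper beads.
The claim requires 19 − 13 (= 6) to equal 7, which does not hold.

False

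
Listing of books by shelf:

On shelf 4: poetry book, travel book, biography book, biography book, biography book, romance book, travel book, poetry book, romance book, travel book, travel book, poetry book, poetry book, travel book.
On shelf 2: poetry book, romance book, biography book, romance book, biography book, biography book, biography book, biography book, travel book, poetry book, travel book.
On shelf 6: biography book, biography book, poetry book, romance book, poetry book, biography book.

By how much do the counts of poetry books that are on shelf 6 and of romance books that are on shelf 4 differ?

0

poetry books on shelf 6: 2. romance books on shelf 4: 2.
|2 − 2| = 2 − 2 = 0.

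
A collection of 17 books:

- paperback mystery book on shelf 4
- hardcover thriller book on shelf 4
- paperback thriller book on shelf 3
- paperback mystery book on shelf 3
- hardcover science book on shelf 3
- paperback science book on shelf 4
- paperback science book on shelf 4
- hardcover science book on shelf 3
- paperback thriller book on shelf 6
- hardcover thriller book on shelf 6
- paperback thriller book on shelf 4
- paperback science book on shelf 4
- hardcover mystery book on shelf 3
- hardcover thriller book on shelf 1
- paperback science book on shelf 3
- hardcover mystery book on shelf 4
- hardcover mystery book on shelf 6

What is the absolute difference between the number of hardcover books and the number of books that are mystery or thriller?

hardcover books: 8. books that are mystery or thriller: 11.
|8 − 11| = 11 − 8 = 3.

3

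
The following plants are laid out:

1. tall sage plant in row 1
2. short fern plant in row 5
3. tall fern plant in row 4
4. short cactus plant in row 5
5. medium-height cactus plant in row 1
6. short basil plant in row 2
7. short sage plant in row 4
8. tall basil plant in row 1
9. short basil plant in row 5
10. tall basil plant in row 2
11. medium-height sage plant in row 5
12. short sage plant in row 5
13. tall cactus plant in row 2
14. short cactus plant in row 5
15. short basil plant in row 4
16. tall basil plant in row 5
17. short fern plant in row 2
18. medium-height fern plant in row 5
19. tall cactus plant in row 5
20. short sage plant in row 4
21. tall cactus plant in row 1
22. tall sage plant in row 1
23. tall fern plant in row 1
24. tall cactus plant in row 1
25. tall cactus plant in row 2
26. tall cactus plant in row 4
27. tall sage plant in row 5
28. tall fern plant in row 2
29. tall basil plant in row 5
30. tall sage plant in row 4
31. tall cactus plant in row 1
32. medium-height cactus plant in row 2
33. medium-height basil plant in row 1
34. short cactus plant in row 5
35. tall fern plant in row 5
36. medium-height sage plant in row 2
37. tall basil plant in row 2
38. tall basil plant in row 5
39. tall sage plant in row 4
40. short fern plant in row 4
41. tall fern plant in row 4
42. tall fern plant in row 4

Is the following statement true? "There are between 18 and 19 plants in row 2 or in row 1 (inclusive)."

There are 18 plants in row 2 or in row 1.
The claim requires 18 ≤ 18 ≤ 19, which holds.

True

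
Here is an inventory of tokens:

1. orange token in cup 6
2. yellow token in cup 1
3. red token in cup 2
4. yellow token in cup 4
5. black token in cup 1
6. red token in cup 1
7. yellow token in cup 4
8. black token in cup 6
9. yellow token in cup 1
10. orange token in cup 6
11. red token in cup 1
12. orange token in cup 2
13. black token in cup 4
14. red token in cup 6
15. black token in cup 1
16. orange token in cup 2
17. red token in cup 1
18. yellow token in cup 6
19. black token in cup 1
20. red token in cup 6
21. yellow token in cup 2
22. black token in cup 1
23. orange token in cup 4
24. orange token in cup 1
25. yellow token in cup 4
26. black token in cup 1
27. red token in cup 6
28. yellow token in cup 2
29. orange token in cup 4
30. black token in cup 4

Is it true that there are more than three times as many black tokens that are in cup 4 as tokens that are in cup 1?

black tokens in cup 4: 2.
tokens in cup 1: 11.
The claim requires 2 > 3 × 11 = 33, which does not hold.

False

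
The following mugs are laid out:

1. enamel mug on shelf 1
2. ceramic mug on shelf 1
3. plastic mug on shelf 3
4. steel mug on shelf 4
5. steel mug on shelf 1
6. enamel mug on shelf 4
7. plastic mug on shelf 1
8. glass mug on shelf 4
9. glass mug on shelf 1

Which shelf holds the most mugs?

Counts by shelf: shelf 1→5, shelf 4→3, shelf 3→1.
The maximum is 5, held uniquely by shelf 1.

shelf 1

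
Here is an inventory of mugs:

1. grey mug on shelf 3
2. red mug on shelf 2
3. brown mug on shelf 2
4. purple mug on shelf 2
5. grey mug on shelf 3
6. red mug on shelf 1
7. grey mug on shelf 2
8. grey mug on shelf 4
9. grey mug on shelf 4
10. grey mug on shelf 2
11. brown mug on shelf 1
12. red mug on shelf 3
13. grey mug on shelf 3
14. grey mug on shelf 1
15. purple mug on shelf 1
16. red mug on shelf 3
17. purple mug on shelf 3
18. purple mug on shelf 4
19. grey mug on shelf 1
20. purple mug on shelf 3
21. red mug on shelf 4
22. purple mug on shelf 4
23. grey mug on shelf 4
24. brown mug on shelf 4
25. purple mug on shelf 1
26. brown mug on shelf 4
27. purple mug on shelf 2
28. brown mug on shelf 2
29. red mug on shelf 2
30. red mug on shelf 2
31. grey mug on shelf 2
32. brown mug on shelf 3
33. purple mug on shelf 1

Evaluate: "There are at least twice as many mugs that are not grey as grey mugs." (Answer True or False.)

|mugs that are not grey| = 22.
|grey mugs| = 11.
The claim requires 22 ≥ 2 × 11 = 22, which holds.

True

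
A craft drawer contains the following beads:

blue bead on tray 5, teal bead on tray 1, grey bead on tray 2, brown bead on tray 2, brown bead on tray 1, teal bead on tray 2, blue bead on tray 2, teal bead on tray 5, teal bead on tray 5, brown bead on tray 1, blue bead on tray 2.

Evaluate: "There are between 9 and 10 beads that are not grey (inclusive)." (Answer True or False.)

True

beads that are not grey: 10.
The claim requires 9 ≤ 10 ≤ 10, which holds.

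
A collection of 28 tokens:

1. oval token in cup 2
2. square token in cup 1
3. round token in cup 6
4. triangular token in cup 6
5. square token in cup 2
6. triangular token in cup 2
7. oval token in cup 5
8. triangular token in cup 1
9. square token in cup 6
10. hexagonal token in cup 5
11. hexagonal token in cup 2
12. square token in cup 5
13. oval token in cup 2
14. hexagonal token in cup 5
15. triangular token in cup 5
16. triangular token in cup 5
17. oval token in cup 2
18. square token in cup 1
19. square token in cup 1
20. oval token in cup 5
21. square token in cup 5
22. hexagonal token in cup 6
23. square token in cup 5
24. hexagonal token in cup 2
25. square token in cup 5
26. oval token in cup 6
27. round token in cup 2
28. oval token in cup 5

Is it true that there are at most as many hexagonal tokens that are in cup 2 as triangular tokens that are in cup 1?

False

hexagonal tokens in cup 2: 2.
triangular tokens in cup 1: 1.
The claim requires 2 ≤ 1, which does not hold.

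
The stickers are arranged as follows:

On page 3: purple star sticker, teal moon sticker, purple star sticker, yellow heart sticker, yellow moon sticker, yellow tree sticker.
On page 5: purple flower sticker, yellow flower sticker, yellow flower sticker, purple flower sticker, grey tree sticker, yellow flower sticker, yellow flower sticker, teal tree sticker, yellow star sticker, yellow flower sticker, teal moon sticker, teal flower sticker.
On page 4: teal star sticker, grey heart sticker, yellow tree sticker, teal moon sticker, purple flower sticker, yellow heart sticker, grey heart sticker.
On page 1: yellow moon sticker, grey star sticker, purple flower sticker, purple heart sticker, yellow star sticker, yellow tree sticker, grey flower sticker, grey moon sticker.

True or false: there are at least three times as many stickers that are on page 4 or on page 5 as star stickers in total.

|stickers on page 4 or on page 5| = 19.
|star stickers| = 6.
The claim requires 19 ≥ 3 × 6 = 18, which holds.

True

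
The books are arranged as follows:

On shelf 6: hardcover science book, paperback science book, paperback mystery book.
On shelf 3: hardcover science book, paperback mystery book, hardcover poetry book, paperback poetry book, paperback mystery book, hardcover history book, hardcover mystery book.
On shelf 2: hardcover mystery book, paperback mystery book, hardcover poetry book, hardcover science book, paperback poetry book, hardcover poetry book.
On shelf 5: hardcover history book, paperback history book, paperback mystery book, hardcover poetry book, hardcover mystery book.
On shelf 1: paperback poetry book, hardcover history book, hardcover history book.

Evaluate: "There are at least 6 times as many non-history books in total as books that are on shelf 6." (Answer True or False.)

non-history books: 19.
books on shelf 6: 3.
The claim requires 19 ≥ 6 × 3 = 18, which holds.

True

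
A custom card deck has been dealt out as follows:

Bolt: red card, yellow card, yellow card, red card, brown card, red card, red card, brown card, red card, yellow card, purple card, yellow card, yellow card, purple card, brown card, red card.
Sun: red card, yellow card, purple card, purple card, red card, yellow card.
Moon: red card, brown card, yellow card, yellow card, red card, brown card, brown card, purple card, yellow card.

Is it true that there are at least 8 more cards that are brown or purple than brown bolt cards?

There are 11 cards that are brown or purple.
There are 3 brown bolt cards.
The claim requires 11 − 3 = 8 ≥ 8, which holds.

True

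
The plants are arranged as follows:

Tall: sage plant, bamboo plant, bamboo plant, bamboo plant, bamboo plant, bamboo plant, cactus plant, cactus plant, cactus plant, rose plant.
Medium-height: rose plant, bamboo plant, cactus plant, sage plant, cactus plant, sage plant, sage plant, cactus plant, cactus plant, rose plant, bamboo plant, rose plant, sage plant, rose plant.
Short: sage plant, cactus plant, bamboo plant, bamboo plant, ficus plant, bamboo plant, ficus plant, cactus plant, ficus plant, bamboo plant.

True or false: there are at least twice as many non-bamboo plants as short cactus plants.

|non-bamboo plants| = 23.
|short cactus plants| = 2.
The claim requires 23 ≥ 2 × 2 = 4, which holds.

True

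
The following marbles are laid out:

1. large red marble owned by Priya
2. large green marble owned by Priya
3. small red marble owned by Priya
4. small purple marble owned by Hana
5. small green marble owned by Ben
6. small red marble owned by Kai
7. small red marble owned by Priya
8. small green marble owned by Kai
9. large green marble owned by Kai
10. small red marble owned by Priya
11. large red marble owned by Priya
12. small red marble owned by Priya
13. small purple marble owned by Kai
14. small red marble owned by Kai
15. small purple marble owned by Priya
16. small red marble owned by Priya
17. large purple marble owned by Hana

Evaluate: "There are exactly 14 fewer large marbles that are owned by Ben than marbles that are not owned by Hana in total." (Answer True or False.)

False

|large marbles owned by Ben| = 0.
|marbles that are not owned by Hana| = 15.
The claim requires 15 − 0 (= 15) to equal 14, which does not hold.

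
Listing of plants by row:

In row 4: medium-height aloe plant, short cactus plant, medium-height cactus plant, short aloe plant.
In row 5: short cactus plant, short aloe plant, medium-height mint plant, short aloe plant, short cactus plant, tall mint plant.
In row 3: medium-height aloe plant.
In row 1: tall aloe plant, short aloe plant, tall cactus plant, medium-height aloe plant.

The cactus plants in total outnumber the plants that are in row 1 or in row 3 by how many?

cactus plants: 5.
plants in row 1 or in row 3: 5.
5 − 5 = 0.

0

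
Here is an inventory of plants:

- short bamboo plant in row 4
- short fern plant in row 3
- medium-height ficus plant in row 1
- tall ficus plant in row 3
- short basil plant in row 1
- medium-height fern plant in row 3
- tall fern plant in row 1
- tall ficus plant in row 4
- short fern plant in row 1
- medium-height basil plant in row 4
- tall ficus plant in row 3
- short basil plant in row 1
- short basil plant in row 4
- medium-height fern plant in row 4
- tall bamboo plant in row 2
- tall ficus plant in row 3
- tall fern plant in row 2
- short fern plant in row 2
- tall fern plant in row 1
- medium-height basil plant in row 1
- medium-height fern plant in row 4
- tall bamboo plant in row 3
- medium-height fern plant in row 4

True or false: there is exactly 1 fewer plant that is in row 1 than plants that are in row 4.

False

There are 7 plants in row 1.
There are 7 plants in row 4.
The claim requires 7 − 7 (= 0) to equal 1, which does not hold.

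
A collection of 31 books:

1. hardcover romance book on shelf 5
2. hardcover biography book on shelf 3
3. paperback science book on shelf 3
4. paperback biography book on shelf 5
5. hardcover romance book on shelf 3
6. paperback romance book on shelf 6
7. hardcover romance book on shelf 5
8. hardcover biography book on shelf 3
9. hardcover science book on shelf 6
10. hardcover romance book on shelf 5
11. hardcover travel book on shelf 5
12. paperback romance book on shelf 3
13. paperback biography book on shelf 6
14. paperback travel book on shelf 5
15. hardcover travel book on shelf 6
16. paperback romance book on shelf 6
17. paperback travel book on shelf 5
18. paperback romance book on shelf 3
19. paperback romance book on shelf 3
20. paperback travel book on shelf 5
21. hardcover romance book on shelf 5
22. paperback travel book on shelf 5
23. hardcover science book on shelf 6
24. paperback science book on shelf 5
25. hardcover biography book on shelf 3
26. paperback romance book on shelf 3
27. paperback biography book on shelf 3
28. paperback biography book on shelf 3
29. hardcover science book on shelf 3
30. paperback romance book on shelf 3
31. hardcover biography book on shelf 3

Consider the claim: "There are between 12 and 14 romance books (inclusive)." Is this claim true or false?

romance books: 12.
The claim requires 12 ≤ 12 ≤ 14, which holds.

True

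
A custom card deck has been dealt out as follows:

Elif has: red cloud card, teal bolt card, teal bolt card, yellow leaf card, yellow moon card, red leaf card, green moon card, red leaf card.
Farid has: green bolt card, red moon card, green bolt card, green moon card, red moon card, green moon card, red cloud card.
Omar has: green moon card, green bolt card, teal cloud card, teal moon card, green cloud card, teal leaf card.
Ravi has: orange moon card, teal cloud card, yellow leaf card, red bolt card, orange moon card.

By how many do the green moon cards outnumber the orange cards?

2

green moon cards: 4.
orange cards: 2.
4 − 2 = 2.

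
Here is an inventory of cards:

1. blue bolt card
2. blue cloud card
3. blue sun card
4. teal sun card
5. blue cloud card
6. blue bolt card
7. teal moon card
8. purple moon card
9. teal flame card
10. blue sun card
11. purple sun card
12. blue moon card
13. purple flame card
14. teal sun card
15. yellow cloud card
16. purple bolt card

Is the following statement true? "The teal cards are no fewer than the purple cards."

True

teal cards: 4.
purple cards: 4.
The claim requires 4 ≥ 4, which holds.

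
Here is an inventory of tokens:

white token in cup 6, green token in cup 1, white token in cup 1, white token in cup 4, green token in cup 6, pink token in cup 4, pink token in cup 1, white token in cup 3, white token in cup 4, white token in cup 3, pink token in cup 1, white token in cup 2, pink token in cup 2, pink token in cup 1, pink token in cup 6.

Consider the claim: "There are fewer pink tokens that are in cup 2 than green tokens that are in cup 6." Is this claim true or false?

False

|pink tokens in cup 2| = 1.
|green tokens in cup 6| = 1.
The claim requires 1 < 1, which does not hold.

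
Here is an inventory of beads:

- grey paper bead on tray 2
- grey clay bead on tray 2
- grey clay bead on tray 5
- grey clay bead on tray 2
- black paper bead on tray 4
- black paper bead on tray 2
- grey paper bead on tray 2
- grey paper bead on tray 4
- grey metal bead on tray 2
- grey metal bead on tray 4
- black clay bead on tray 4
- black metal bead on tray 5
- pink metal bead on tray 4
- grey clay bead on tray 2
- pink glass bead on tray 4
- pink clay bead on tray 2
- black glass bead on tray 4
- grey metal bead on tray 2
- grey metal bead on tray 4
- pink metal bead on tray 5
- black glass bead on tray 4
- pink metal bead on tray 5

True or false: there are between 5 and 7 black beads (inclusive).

|black beads| = 6.
The claim requires 5 ≤ 6 ≤ 7, which holds.

True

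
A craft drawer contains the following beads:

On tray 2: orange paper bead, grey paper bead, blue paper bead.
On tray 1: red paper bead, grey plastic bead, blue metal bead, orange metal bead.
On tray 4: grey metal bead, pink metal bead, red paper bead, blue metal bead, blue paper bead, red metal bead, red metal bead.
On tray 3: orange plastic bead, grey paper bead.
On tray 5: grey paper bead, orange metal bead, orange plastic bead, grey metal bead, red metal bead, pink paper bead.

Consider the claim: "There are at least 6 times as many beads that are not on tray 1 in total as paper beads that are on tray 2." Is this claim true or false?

beads that are not on tray 1: 18.
paper beads on tray 2: 3.
The claim requires 18 ≥ 6 × 3 = 18, which holds.

True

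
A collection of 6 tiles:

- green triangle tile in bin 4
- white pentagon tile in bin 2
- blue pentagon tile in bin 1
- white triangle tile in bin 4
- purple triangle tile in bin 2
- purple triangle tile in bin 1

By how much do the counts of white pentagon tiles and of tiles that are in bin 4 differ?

1

white pentagon tiles: 1. tiles in bin 4: 2.
|1 − 2| = 2 − 1 = 1.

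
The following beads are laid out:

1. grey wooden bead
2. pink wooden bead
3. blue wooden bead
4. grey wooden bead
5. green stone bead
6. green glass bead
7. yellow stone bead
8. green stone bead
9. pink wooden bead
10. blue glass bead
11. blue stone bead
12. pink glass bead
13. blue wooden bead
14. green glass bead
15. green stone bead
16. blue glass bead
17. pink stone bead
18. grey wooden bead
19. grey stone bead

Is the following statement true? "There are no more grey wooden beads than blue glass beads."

False

There are 3 grey wooden beads.
There are 2 blue glass beads.
The claim requires 3 ≤ 2, which does not hold.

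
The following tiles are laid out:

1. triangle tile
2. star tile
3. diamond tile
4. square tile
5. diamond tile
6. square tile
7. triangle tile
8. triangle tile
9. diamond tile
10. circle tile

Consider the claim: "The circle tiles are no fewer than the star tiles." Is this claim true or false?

True

|circle tiles| = 1.
|star tiles| = 1.
The claim requires 1 ≥ 1, which holds.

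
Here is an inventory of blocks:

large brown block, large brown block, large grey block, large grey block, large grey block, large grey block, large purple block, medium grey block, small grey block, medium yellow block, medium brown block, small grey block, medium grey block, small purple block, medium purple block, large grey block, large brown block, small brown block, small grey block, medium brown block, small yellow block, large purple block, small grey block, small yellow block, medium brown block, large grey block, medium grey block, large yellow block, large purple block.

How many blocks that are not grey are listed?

Total blocks: 29; with the excluded value: 13; remaining 29 − 13 = 16.

16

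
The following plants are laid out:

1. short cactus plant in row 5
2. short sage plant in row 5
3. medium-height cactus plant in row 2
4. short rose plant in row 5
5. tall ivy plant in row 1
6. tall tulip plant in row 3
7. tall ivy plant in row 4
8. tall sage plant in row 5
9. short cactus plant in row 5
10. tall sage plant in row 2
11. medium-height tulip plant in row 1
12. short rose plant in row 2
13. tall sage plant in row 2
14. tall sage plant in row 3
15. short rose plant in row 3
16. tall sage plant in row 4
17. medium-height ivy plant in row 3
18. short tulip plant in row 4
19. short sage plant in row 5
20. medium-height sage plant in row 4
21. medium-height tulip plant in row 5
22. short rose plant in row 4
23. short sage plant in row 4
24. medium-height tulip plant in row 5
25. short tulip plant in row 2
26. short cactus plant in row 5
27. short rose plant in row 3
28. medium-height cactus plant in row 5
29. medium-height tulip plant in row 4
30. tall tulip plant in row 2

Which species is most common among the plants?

sage

Counts by species: sage 9, tulip 8, rose 5, cactus 5, ivy 3.
The maximum is 9, held uniquely by sage.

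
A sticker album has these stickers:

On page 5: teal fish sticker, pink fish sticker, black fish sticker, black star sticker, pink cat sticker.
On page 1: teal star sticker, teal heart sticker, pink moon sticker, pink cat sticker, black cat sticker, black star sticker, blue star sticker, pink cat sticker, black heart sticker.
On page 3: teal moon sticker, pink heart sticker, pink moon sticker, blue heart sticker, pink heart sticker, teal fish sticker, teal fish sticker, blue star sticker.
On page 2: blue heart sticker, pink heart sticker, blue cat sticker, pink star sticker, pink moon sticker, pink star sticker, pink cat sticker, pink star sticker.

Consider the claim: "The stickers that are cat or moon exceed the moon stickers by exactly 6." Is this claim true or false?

True

stickers that are cat or moon: 10.
moon stickers: 4.
The claim requires 10 − 4 (= 6) to equal 6, which holds.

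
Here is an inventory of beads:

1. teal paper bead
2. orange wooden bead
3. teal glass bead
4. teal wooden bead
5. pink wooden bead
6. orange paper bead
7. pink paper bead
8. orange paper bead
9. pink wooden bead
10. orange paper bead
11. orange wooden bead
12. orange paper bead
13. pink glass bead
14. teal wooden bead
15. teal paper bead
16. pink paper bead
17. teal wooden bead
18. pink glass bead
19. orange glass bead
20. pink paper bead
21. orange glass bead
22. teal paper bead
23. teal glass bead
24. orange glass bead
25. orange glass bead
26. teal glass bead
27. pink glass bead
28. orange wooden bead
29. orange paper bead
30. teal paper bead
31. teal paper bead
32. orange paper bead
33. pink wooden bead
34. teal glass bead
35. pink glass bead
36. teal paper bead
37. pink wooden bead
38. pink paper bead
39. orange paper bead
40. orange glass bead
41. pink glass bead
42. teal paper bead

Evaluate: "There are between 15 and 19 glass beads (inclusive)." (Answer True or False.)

False

|glass beads| = 14.
The claim requires 15 ≤ 14 ≤ 19, which does not hold.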